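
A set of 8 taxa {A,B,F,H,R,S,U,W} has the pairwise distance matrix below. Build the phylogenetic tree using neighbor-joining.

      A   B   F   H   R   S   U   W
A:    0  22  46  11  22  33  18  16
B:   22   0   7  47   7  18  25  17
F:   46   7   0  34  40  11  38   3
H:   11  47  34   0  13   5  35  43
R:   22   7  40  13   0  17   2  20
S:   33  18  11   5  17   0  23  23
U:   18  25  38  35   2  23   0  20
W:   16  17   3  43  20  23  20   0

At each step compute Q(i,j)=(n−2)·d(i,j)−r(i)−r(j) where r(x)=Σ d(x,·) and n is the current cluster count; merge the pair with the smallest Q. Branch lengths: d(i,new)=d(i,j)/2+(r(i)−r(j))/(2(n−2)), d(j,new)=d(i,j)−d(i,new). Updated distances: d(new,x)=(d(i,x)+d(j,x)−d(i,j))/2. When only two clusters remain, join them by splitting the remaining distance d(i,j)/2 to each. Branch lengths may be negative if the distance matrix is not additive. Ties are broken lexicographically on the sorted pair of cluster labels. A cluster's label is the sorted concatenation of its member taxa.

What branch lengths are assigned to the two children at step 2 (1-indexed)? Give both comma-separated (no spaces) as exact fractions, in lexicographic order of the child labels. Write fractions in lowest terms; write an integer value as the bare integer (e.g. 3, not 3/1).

123/20,-23/20

step 1: merge (F,W) at d=3, Q=-303; branch lengths F→55/12, W→-19/12; new cluster FW
  updated: d(A,FW)=59/2, d(B,FW)=21/2, d(FW,H)=37, d(FW,R)=57/2, d(FW,S)=31/2, d(FW,U)=55/2
step 2: merge (H,S) at d=5, Q=-469/2; branch lengths H→123/20, S→-23/20; new cluster HS
  updated: d(A,HS)=39/2, d(B,HS)=30, d(FW,HS)=95/4, d(HS,R)=25/2, d(HS,U)=53/2
step 3: merge (B,FW) at d=21/2, Q=-689/4; branch lengths B→67/32, FW→269/32; new cluster BFW
  updated: d(A,BFW)=41/2, d(BFW,HS)=173/8, d(BFW,R)=25/2, d(BFW,U)=21
step 4: merge (R,U) at d=2, Q=-221/2; branch lengths R→-25/12, U→49/12; new cluster RU
  updated: d(A,RU)=19, d(BFW,RU)=63/4, d(HS,RU)=37/2
step 5: merge (A,HS) at d=39/2, Q=-637/8; branch lengths A→307/32, HS→317/32; new cluster AHS
  updated: d(AHS,BFW)=181/16, d(AHS,RU)=9
step 6: merge (AHS,BFW) at d=181/16, Q=-577/16; branch lengths AHS→73/32, BFW→289/32; new cluster ABFHSW
  updated: d(ABFHSW,RU)=215/32
step 7: merge (ABFHSW,RU) at d=215/32; branch lengths ABFHSW→215/64, RU→215/64; new cluster ABFHRSUW
final tree: (((A:307/32,(H:123/20,S:-23/20):317/32):73/32,(B:67/32,(F:55/12,W:-19/12):269/32):289/32):215/64,(R:-25/12,U:49/12):215/64)
total length: 1857/32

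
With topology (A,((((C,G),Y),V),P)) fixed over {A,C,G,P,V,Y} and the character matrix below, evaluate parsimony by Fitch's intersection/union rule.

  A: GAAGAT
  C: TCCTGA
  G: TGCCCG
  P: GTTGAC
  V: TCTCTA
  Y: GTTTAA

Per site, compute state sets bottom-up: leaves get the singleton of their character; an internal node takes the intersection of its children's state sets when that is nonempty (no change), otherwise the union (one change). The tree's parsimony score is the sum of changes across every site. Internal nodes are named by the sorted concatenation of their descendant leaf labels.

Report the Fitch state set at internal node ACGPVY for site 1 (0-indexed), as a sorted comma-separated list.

[col 0] CG: children C:{T}, G:{T} ∩→ {T}; cost 0
[col 0] CGY: children CG:{T}, Y:{G} ∪→ {G,T}; cost 1
[col 0] CGVY: children CGY:{G,T}, V:{T} ∩→ {T}; cost 0
[col 0] CGPVY: children CGVY:{T}, P:{G} ∪→ {G,T}; cost 1
[col 0] ACGPVY: children A:{G}, CGPVY:{G,T} ∩→ {G}; cost 0
[col 1] CG: children C:{C}, G:{G} ∪→ {C,G}; cost 1
[col 1] CGY: children CG:{C,G}, Y:{T} ∪→ {C,G,T}; cost 1
[col 1] CGVY: children CGY:{C,G,T}, V:{C} ∩→ {C}; cost 0
[col 1] CGPVY: children CGVY:{C}, P:{T} ∪→ {C,T}; cost 1
[col 1] ACGPVY: children A:{A}, CGPVY:{C,T} ∪→ {A,C,T}; cost 1
[col 2] CG: children C:{C}, G:{C} ∩→ {C}; cost 0
[col 2] CGY: children CG:{C}, Y:{T} ∪→ {C,T}; cost 1
[col 2] CGVY: children CGY:{C,T}, V:{T} ∩→ {T}; cost 0
[col 2] CGPVY: children CGVY:{T}, P:{T} ∩→ {T}; cost 0
[col 2] ACGPVY: children A:{A}, CGPVY:{T} ∪→ {A,T}; cost 1
[col 3] CG: children C:{T}, G:{C} ∪→ {C,T}; cost 1
[col 3] CGY: children CG:{C,T}, Y:{T} ∩→ {T}; cost 0
[col 3] CGVY: children CGY:{T}, V:{C} ∪→ {C,T}; cost 1
[col 3] CGPVY: children CGVY:{C,T}, P:{G} ∪→ {C,G,T}; cost 1
[col 3] ACGPVY: children A:{G}, CGPVY:{C,G,T} ∩→ {G}; cost 0
[col 4] CG: children C:{G}, G:{C} ∪→ {C,G}; cost 1
[col 4] CGY: children CG:{C,G}, Y:{A} ∪→ {A,C,G}; cost 1
[col 4] CGVY: children CGY:{A,C,G}, V:{T} ∪→ {A,C,G,T}; cost 1
[col 4] CGPVY: children CGVY:{A,C,G,T}, P:{A} ∩→ {A}; cost 0
[col 4] ACGPVY: children A:{A}, CGPVY:{A} ∩→ {A}; cost 0
[col 5] CG: children C:{A}, G:{G} ∪→ {A,G}; cost 1
[col 5] CGY: children CG:{A,G}, Y:{A} ∩→ {A}; cost 0
[col 5] CGVY: children CGY:{A}, V:{A} ∩→ {A}; cost 0
[col 5] CGPVY: children CGVY:{A}, P:{C} ∪→ {A,C}; cost 1
[col 5] ACGPVY: children A:{T}, CGPVY:{A,C} ∪→ {A,C,T}; cost 1
per-site changes: [2, 4, 2, 3, 3, 3]; total = 17

A,C,T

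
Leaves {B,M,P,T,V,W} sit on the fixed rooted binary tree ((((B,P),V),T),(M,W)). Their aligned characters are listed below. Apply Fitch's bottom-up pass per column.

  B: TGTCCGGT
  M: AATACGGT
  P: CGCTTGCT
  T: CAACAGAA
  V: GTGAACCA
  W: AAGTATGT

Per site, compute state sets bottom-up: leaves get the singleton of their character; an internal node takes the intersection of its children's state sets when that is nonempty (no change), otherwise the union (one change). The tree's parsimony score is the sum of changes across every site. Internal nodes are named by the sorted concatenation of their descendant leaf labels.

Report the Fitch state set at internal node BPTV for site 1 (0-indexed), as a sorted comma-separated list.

site 0, node BP: B={T} ∪ P={C} → {C,T} (+1)
site 0, node BPV: BP={C,T} ∪ V={G} → {C,G,T} (+1)
site 0, node BPTV: BPV={C,G,T} ∩ T={C} → {C} (+0)
site 0, node MW: M={A} ∩ W={A} → {A} (+0)
site 0, node BMPTVW: BPTV={C} ∪ MW={A} → {A,C} (+1)
site 1, node BP: B={G} ∩ P={G} → {G} (+0)
site 1, node BPV: BP={G} ∪ V={T} → {G,T} (+1)
site 1, node BPTV: BPV={G,T} ∪ T={A} → {A,G,T} (+1)
site 1, node MW: M={A} ∩ W={A} → {A} (+0)
site 1, node BMPTVW: BPTV={A,G,T} ∩ MW={A} → {A} (+0)
site 2, node BP: B={T} ∪ P={C} → {C,T} (+1)
site 2, node BPV: BP={C,T} ∪ V={G} → {C,G,T} (+1)
site 2, node BPTV: BPV={C,G,T} ∪ T={A} → {A,C,G,T} (+1)
site 2, node MW: M={T} ∪ W={G} → {G,T} (+1)
site 2, node BMPTVW: BPTV={A,C,G,T} ∩ MW={G,T} → {G,T} (+0)
site 3, node BP: B={C} ∪ P={T} → {C,T} (+1)
site 3, node BPV: BP={C,T} ∪ V={A} → {A,C,T} (+1)
site 3, node BPTV: BPV={A,C,T} ∩ T={C} → {C} (+0)
site 3, node MW: M={A} ∪ W={T} → {A,T} (+1)
site 3, node BMPTVW: BPTV={C} ∪ MW={A,T} → {A,C,T} (+1)
site 4, node BP: B={C} ∪ P={T} → {C,T} (+1)
site 4, node BPV: BP={C,T} ∪ V={A} → {A,C,T} (+1)
site 4, node BPTV: BPV={A,C,T} ∩ T={A} → {A} (+0)
site 4, node MW: M={C} ∪ W={A} → {A,C} (+1)
site 4, node BMPTVW: BPTV={A} ∩ MW={A,C} → {A} (+0)
site 5, node BP: B={G} ∩ P={G} → {G} (+0)
site 5, node BPV: BP={G} ∪ V={C} → {C,G} (+1)
site 5, node BPTV: BPV={C,G} ∩ T={G} → {G} (+0)
site 5, node MW: M={G} ∪ W={T} → {G,T} (+1)
site 5, node BMPTVW: BPTV={G} ∩ MW={G,T} → {G} (+0)
site 6, node BP: B={G} ∪ P={C} → {C,G} (+1)
site 6, node BPV: BP={C,G} ∩ V={C} → {C} (+0)
site 6, node BPTV: BPV={C} ∪ T={A} → {A,C} (+1)
site 6, node MW: M={G} ∩ W={G} → {G} (+0)
site 6, node BMPTVW: BPTV={A,C} ∪ MW={G} → {A,C,G} (+1)
site 7, node BP: B={T} ∩ P={T} → {T} (+0)
site 7, node BPV: BP={T} ∪ V={A} → {A,T} (+1)
site 7, node BPTV: BPV={A,T} ∩ T={A} → {A} (+0)
site 7, node MW: M={T} ∩ W={T} → {T} (+0)
site 7, node BMPTVW: BPTV={A} ∪ MW={T} → {A,T} (+1)
per-site changes: [3, 2, 4, 4, 3, 2, 3, 2]; total = 23

A,G,T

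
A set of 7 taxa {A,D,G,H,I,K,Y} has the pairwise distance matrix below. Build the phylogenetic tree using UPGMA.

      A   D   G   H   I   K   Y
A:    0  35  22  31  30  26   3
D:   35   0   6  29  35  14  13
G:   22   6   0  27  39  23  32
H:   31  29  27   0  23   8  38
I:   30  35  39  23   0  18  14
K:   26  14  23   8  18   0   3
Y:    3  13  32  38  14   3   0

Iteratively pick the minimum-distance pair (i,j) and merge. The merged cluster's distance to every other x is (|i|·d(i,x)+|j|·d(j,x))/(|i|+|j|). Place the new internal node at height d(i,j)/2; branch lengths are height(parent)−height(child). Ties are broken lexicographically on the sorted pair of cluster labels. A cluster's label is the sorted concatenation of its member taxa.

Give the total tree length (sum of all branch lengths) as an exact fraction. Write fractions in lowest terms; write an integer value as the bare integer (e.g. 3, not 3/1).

3449/60

1. join A+Y (d=3) ⇒ AY; edges |A|=3/2, |Y|=3/2
  updated: d(AY,D)=24, d(AY,G)=27, d(AY,H)=69/2, d(AY,I)=22, d(AY,K)=29/2
2. join D+G (d=6) ⇒ DG; edges |D|=3, |G|=3
  updated: d(AY,DG)=51/2, d(DG,H)=28, d(DG,I)=37, d(DG,K)=37/2
3. join H+K (d=8) ⇒ HK; edges |H|=4, |K|=4
  updated: d(AY,HK)=49/2, d(DG,HK)=93/4, d(HK,I)=41/2
4. join HK+I (d=41/2) ⇒ HIK; edges |HK|=25/4, |I|=41/4
  updated: d(AY,HIK)=71/3, d(DG,HIK)=167/6
5. join AY+HIK (d=71/3) ⇒ AHIKY; edges |AY|=31/3, |HIK|=19/12
  updated: d(AHIKY,DG)=269/10
6. join AHIKY+DG (d=269/10) ⇒ ADGHIKY; edges |AHIKY|=97/60, |DG|=209/20
final tree: (((A:3/2,Y:3/2):31/3,((H:4,K:4):25/4,I:41/4):19/12):97/60,(D:3,G:3):209/20)
total length: 3449/60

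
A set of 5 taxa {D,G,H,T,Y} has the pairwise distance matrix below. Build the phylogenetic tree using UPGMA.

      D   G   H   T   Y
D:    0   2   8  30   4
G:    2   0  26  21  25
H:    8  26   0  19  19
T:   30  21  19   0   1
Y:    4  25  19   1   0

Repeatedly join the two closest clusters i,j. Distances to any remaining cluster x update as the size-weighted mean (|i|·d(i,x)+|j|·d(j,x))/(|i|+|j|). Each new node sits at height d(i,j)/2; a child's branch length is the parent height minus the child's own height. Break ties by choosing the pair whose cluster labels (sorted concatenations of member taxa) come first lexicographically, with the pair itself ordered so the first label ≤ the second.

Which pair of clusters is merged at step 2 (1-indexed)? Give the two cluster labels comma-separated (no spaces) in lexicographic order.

D,G

step 1: merge (T,Y) at d=1; branch lengths T→1/2, Y→1/2; new cluster TY
  updated: d(D,TY)=17, d(G,TY)=23, d(H,TY)=19
step 2: merge (D,G) at d=2; branch lengths D→1, G→1; new cluster DG
  updated: d(DG,H)=17, d(DG,TY)=20
step 3: merge (DG,H) at d=17; branch lengths DG→15/2, H→17/2; new cluster DGH
  updated: d(DGH,TY)=59/3
step 4: merge (DGH,TY) at d=59/3; branch lengths DGH→4/3, TY→28/3; new cluster DGHTY
final tree: (((D:1,G:1):15/2,H:17/2):4/3,(T:1/2,Y:1/2):28/3)
total length: 89/3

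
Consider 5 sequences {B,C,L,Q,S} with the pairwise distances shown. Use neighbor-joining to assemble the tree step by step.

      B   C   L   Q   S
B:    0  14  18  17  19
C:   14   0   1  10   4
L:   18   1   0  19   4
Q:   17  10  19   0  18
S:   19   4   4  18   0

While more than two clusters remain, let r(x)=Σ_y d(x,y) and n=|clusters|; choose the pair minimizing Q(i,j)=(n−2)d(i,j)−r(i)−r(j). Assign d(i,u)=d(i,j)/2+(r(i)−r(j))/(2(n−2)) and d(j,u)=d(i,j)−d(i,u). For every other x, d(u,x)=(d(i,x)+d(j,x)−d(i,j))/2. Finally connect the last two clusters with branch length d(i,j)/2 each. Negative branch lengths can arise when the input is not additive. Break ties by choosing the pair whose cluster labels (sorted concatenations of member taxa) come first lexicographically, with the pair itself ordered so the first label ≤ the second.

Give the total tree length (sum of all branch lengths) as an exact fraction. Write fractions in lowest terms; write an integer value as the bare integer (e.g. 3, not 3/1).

1. join B+Q (d=17, Q=-81) ⇒ BQ; edges |B|=55/6, |Q|=47/6
  updated: d(BQ,C)=7/2, d(BQ,L)=10, d(BQ,S)=10
2. join BQ+C (d=7/2, Q=-25) ⇒ BCQ; edges |BQ|=11/2, |C|=-2
  updated: d(BCQ,L)=15/4, d(BCQ,S)=21/4
3. join BCQ+L (d=15/4, Q=-13) ⇒ BCLQ; edges |BCQ|=5/2, |L|=5/4
  updated: d(BCLQ,S)=11/4
4. join BCLQ+S (d=11/4) ⇒ BCLQS; edges |BCLQ|=11/8, |S|=11/8
final tree: ((((B:55/6,Q:47/6):11/2,C:-2):5/2,L:5/4):11/8,S:11/8)
total length: 27

27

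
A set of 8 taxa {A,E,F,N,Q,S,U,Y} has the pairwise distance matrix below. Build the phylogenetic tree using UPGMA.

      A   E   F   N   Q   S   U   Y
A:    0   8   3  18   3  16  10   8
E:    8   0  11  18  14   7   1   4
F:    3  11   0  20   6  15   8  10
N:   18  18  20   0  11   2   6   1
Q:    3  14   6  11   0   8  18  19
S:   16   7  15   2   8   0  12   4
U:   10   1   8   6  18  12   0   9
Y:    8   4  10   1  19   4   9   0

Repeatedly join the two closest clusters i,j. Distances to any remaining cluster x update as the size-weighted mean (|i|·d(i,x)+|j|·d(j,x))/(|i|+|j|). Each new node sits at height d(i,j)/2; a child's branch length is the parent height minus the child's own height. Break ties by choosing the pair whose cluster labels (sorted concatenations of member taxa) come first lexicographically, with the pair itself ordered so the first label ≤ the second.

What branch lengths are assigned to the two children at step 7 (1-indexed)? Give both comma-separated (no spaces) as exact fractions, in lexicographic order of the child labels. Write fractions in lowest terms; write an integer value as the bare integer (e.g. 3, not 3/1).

iteration 1: select E,U (d=1); attach at lengths (1/2, 1/2); label the merged cluster EU
  updated: d(A,EU)=9, d(EU,F)=19/2, d(EU,N)=12, d(EU,Q)=16, d(EU,S)=19/2, d(EU,Y)=13/2
iteration 2: select N,Y (d=1); attach at lengths (1/2, 1/2); label the merged cluster NY
  updated: d(A,NY)=13, d(EU,NY)=37/4, d(F,NY)=15, d(NY,Q)=15, d(NY,S)=3
iteration 3: select A,F (d=3); attach at lengths (3/2, 3/2); label the merged cluster AF
  updated: d(AF,EU)=37/4, d(AF,NY)=14, d(AF,Q)=9/2, d(AF,S)=31/2
iteration 4: select NY,S (d=3); attach at lengths (1, 3/2); label the merged cluster NSY
  updated: d(AF,NSY)=29/2, d(EU,NSY)=28/3, d(NSY,Q)=38/3
iteration 5: select AF,Q (d=9/2); attach at lengths (3/4, 9/4); label the merged cluster AFQ
  updated: d(AFQ,EU)=23/2, d(AFQ,NSY)=125/9
iteration 6: select EU,NSY (d=28/3); attach at lengths (25/6, 19/6); label the merged cluster ENSUY
  updated: d(AFQ,ENSUY)=194/15
iteration 7: select AFQ,ENSUY (d=194/15); attach at lengths (253/60, 9/5); label the merged cluster AEFNQSUY
final tree: (((A:3/2,F:3/2):3/4,Q:9/4):253/60,((E:1/2,U:1/2):25/6,((N:1/2,Y:1/2):1,S:3/2):19/6):9/5)
total length: 477/20

253/60,9/5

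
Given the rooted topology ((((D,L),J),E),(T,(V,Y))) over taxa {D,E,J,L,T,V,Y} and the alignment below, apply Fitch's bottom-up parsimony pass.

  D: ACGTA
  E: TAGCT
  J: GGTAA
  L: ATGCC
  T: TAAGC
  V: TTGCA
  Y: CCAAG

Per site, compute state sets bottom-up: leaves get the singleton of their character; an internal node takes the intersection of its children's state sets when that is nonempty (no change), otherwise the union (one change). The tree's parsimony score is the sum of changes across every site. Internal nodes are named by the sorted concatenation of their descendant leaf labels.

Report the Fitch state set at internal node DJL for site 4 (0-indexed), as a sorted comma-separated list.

site 0, node DL: D={A} ∩ L={A} → {A} (+0)
site 0, node DJL: DL={A} ∪ J={G} → {A,G} (+1)
site 0, node DEJL: DJL={A,G} ∪ E={T} → {A,G,T} (+1)
site 0, node VY: V={T} ∪ Y={C} → {C,T} (+1)
site 0, node TVY: T={T} ∩ VY={C,T} → {T} (+0)
site 0, node DEJLTVY: DEJL={A,G,T} ∩ TVY={T} → {T} (+0)
site 1, node DL: D={C} ∪ L={T} → {C,T} (+1)
site 1, node DJL: DL={C,T} ∪ J={G} → {C,G,T} (+1)
site 1, node DEJL: DJL={C,G,T} ∪ E={A} → {A,C,G,T} (+1)
site 1, node VY: V={T} ∪ Y={C} → {C,T} (+1)
site 1, node TVY: T={A} ∪ VY={C,T} → {A,C,T} (+1)
site 1, node DEJLTVY: DEJL={A,C,G,T} ∩ TVY={A,C,T} → {A,C,T} (+0)
site 2, node DL: D={G} ∩ L={G} → {G} (+0)
site 2, node DJL: DL={G} ∪ J={T} → {G,T} (+1)
site 2, node DEJL: DJL={G,T} ∩ E={G} → {G} (+0)
site 2, node VY: V={G} ∪ Y={A} → {A,G} (+1)
site 2, node TVY: T={A} ∩ VY={A,G} → {A} (+0)
site 2, node DEJLTVY: DEJL={G} ∪ TVY={A} → {A,G} (+1)
site 3, node DL: D={T} ∪ L={C} → {C,T} (+1)
site 3, node DJL: DL={C,T} ∪ J={A} → {A,C,T} (+1)
site 3, node DEJL: DJL={A,C,T} ∩ E={C} → {C} (+0)
site 3, node VY: V={C} ∪ Y={A} → {A,C} (+1)
site 3, node TVY: T={G} ∪ VY={A,C} → {A,C,G} (+1)
site 3, node DEJLTVY: DEJL={C} ∩ TVY={A,C,G} → {C} (+0)
site 4, node DL: D={A} ∪ L={C} → {A,C} (+1)
site 4, node DJL: DL={A,C} ∩ J={A} → {A} (+0)
site 4, node DEJL: DJL={A} ∪ E={T} → {A,T} (+1)
site 4, node VY: V={A} ∪ Y={G} → {A,G} (+1)
site 4, node TVY: T={C} ∪ VY={A,G} → {A,C,G} (+1)
site 4, node DEJLTVY: DEJL={A,T} ∩ TVY={A,C,G} → {A} (+0)
per-site changes: [3, 5, 3, 4, 4]; total = 19

A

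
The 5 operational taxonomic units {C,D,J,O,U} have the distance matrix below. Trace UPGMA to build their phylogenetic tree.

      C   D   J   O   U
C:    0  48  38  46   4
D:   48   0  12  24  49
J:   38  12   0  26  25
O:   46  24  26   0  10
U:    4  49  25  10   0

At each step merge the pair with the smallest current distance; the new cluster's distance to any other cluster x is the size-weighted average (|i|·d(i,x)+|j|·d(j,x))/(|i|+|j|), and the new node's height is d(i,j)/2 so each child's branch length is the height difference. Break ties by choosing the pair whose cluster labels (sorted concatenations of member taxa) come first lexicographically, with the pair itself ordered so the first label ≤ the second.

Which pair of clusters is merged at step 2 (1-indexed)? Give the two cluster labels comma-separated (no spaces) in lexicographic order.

D,J

iteration 1: select C,U (d=4); attach at lengths (2, 2); label the merged cluster CU
  updated: d(CU,D)=97/2, d(CU,J)=63/2, d(CU,O)=28
iteration 2: select D,J (d=12); attach at lengths (6, 6); label the merged cluster DJ
  updated: d(CU,DJ)=40, d(DJ,O)=25
iteration 3: select DJ,O (d=25); attach at lengths (13/2, 25/2); label the merged cluster DJO
  updated: d(CU,DJO)=36
iteration 4: select CU,DJO (d=36); attach at lengths (16, 11/2); label the merged cluster CDJOU
final tree: ((C:2,U:2):16,((D:6,J:6):13/2,O:25/2):11/2)
total length: 113/2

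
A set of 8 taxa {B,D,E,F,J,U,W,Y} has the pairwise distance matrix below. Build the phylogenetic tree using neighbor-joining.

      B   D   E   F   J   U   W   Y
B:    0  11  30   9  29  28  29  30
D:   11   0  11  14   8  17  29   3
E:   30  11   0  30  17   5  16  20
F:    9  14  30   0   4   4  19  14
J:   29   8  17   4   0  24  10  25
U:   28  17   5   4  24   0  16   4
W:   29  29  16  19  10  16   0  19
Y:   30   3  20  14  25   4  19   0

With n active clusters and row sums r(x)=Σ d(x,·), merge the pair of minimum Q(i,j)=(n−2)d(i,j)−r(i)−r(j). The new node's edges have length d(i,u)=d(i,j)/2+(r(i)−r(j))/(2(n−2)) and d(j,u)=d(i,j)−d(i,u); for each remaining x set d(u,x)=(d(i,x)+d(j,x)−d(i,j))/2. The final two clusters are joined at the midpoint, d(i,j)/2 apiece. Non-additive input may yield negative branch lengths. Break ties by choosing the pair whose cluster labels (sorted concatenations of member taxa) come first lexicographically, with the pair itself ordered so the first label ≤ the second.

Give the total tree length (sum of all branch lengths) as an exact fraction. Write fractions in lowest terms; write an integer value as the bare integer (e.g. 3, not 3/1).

step 1: merge (B,F) at d=9, Q=-206; branch lengths B→21/2, F→-3/2; new cluster BF
  updated: d(BF,D)=8, d(BF,E)=51/2, d(BF,J)=12, d(BF,U)=23/2, d(BF,W)=39/2, d(BF,Y)=35/2
step 2: merge (J,W) at d=10, Q=-311/2; branch lengths J→73/20, W→127/20; new cluster JW
  updated: d(BF,JW)=43/4, d(D,JW)=27/2, d(E,JW)=23/2, d(JW,U)=15, d(JW,Y)=17
step 3: merge (E,U) at d=5, Q=-211/2; branch lengths E→81/16, U→-1/16; new cluster EU
  updated: d(BF,EU)=16, d(D,EU)=23/2, d(EU,JW)=43/4, d(EU,Y)=19/2
step 4: merge (D,Y) at d=3, Q=-74; branch lengths D→-1/3, Y→10/3; new cluster DY
  updated: d(BF,DY)=45/4, d(DY,EU)=9, d(DY,JW)=55/4
step 5: merge (BF,JW) at d=43/4, Q=-207/4; branch lengths BF→97/16, JW→75/16; new cluster BFJW
  updated: d(BFJW,DY)=57/8, d(BFJW,EU)=8
step 6: merge (BFJW,DY) at d=57/8, Q=-193/8; branch lengths BFJW→49/16, DY→65/16; new cluster BDFJWY
  updated: d(BDFJWY,EU)=79/16
step 7: merge (BDFJWY,EU) at d=79/16; branch lengths BDFJWY→79/32, EU→79/32; new cluster BDEFJUWY
final tree: ((((B:21/2,F:-3/2):97/16,(J:73/20,W:127/20):75/16):49/16,(D:-1/3,Y:10/3):65/16):79/32,(E:81/16,U:-1/16):79/32)
total length: 797/16

797/16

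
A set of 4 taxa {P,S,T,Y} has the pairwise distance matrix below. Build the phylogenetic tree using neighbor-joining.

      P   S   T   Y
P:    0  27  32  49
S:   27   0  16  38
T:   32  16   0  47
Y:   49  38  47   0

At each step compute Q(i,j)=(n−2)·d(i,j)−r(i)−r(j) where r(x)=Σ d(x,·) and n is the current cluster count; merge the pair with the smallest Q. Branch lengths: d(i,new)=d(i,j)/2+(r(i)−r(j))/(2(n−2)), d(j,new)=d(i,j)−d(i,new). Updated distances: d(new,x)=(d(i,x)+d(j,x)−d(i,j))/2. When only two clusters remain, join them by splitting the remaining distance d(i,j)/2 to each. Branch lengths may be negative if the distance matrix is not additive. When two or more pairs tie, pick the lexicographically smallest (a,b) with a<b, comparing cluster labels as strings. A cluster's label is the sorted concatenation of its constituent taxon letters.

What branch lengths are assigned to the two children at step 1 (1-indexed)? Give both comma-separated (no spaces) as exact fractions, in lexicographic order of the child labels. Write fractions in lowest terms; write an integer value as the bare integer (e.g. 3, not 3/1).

18,31

iteration 1: select P,Y (d=49, Q=-144); attach at lengths (18, 31); label the merged cluster PY
  updated: d(PY,S)=8, d(PY,T)=15
iteration 2: select PY,S (d=8, Q=-39); attach at lengths (7/2, 9/2); label the merged cluster PSY
  updated: d(PSY,T)=23/2
iteration 3: select PSY,T (d=23/2); attach at lengths (23/4, 23/4); label the merged cluster PSTY
final tree: (((P:18,Y:31):7/2,S:9/2):23/4,T:23/4)
total length: 137/2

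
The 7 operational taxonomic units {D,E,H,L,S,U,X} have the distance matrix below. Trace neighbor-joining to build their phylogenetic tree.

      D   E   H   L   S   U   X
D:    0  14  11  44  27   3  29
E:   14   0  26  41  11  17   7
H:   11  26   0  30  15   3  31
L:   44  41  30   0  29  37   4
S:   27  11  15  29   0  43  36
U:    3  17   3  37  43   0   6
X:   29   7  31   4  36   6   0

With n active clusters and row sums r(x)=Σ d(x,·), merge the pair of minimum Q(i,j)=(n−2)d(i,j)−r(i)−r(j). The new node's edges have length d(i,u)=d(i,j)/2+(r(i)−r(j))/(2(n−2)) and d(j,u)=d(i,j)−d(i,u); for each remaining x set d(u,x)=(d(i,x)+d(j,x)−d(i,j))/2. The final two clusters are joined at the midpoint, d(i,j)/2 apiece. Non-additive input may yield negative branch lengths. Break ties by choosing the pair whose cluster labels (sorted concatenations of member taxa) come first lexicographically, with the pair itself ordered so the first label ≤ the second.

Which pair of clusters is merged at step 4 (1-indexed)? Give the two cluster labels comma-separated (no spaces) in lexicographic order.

step 1: merge (L,X) at d=4, Q=-278; branch lengths L→46/5, X→-26/5; new cluster LX
  updated: d(D,LX)=69/2, d(E,LX)=22, d(H,LX)=57/2, d(LX,S)=61/2, d(LX,U)=39/2
step 2: merge (E,S) at d=11, Q=-345/2; branch lengths E→15/16, S→161/16; new cluster ES
  updated: d(D,ES)=15, d(ES,H)=15, d(ES,LX)=83/4, d(ES,U)=49/2
step 3: merge (ES,LX) at d=83/4, Q=-465/4; branch lengths ES→137/24, LX→361/24; new cluster ELSX
  updated: d(D,ELSX)=115/8, d(ELSX,H)=91/8, d(ELSX,U)=93/8
step 4: merge (D,U) at d=3, Q=-40; branch lengths D→67/16, U→-19/16; new cluster DU
  updated: d(DU,ELSX)=23/2, d(DU,H)=11/2
step 5: merge (DU,ELSX) at d=23/2, Q=-227/8; branch lengths DU→45/16, ELSX→139/16; new cluster DELSUX
  updated: d(DELSUX,H)=43/16
step 6: merge (DELSUX,H) at d=43/16; branch lengths DELSUX→43/32, H→43/32; new cluster DEHLSUX
final tree: (((D:67/16,U:-19/16):45/16,((E:15/16,S:161/16):137/24,(L:46/5,X:-26/5):361/24):139/16):43/32,H:43/32)
total length: 847/16

D,U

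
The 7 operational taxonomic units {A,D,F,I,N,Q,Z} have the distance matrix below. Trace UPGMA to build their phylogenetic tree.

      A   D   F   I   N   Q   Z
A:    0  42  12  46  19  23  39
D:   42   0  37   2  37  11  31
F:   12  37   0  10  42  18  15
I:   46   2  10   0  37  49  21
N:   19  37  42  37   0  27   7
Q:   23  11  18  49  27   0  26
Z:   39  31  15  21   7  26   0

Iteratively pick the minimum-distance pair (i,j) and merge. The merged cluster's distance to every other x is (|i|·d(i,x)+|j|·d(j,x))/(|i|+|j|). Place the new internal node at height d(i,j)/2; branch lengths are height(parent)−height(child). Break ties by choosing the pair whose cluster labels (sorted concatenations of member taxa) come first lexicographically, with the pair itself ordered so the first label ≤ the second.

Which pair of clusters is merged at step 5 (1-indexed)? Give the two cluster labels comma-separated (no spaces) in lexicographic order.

AFQ,NZ

step 1: merge (D,I) at d=2; branch lengths D→1, I→1; new cluster DI
  updated: d(A,DI)=44, d(DI,F)=47/2, d(DI,N)=37, d(DI,Q)=30, d(DI,Z)=26
step 2: merge (N,Z) at d=7; branch lengths N→7/2, Z→7/2; new cluster NZ
  updated: d(A,NZ)=29, d(DI,NZ)=63/2, d(F,NZ)=57/2, d(NZ,Q)=53/2
step 3: merge (A,F) at d=12; branch lengths A→6, F→6; new cluster AF
  updated: d(AF,DI)=135/4, d(AF,NZ)=115/4, d(AF,Q)=41/2
step 4: merge (AF,Q) at d=41/2; branch lengths AF→17/4, Q→41/4; new cluster AFQ
  updated: d(AFQ,DI)=65/2, d(AFQ,NZ)=28
step 5: merge (AFQ,NZ) at d=28; branch lengths AFQ→15/4, NZ→21/2; new cluster AFNQZ
  updated: d(AFNQZ,DI)=321/10
step 6: merge (AFNQZ,DI) at d=321/10; branch lengths AFNQZ→41/20, DI→301/20; new cluster ADFINQZ
final tree: ((((A:6,F:6):17/4,Q:41/4):15/4,(N:7/2,Z:7/2):21/2):41/20,(D:1,I:1):301/20)
total length: 1337/20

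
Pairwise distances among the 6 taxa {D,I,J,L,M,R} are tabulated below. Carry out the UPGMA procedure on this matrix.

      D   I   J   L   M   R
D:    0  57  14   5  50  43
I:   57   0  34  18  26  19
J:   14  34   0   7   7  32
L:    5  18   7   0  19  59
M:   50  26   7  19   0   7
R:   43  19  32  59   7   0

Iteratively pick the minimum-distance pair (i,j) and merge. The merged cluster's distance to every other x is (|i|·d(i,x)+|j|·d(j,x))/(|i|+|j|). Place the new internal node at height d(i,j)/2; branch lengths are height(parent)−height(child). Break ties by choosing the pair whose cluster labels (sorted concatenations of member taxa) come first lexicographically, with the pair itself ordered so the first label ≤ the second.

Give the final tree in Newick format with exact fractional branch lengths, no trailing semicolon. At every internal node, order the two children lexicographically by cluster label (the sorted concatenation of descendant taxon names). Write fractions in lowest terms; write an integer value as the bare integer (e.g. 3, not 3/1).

iteration 1: select D,L (d=5); attach at lengths (5/2, 5/2); label the merged cluster DL
  updated: d(DL,I)=75/2, d(DL,J)=21/2, d(DL,M)=69/2, d(DL,R)=51
iteration 2: select J,M (d=7); attach at lengths (7/2, 7/2); label the merged cluster JM
  updated: d(DL,JM)=45/2, d(I,JM)=30, d(JM,R)=39/2
iteration 3: select I,R (d=19); attach at lengths (19/2, 19/2); label the merged cluster IR
  updated: d(DL,IR)=177/4, d(IR,JM)=99/4
iteration 4: select DL,JM (d=45/2); attach at lengths (35/4, 31/4); label the merged cluster DJLM
  updated: d(DJLM,IR)=69/2
iteration 5: select DJLM,IR (d=69/2); attach at lengths (6, 31/4); label the merged cluster DIJLMR
final tree: (((D:5/2,L:5/2):35/4,(J:7/2,M:7/2):31/4):6,(I:19/2,R:19/2):31/4)
total length: 245/4

(((D:5/2,L:5/2):35/4,(J:7/2,M:7/2):31/4):6,(I:19/2,R:19/2):31/4)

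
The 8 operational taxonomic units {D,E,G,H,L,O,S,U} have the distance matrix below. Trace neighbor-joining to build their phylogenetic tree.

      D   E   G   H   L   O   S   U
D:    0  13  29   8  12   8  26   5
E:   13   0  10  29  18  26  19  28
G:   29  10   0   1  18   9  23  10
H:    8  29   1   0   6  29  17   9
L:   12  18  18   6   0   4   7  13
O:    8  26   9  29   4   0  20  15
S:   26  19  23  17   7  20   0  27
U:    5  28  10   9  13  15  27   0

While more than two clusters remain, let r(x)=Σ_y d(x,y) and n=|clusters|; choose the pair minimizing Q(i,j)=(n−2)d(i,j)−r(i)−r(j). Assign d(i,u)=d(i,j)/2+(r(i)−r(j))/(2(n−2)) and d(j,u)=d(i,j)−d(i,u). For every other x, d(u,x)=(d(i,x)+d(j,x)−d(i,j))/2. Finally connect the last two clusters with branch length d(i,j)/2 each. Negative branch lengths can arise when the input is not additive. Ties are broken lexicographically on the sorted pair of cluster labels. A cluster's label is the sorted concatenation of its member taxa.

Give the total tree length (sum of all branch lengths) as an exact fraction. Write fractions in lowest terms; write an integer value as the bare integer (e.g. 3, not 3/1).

step 1: merge (G,H) at d=1, Q=-193; branch lengths G→7/12, H→5/12; new cluster GH
  updated: d(D,GH)=18, d(E,GH)=19, d(GH,L)=23/2, d(GH,O)=37/2, d(GH,S)=39/2, d(GH,U)=9
step 2: merge (D,U) at d=5, Q=-154; branch lengths D→1, U→4; new cluster DU
  updated: d(DU,E)=18, d(DU,GH)=11, d(DU,L)=10, d(DU,O)=9, d(DU,S)=24
step 3: merge (DU,O) at d=9, Q=-227/2; branch lengths DU→61/16, O→83/16; new cluster DOU
  updated: d(DOU,E)=35/2, d(DOU,GH)=41/4, d(DOU,L)=5/2, d(DOU,S)=35/2
step 4: merge (L,S) at d=7, Q=-81; branch lengths L→-1/2, S→15/2; new cluster LS
  updated: d(DOU,LS)=13/2, d(E,LS)=15, d(GH,LS)=12
step 5: merge (DOU,GH) at d=41/4, Q=-55; branch lengths DOU→27/8, GH→55/8; new cluster DGHOU
  updated: d(DGHOU,E)=105/8, d(DGHOU,LS)=33/8
step 6: merge (DGHOU,E) at d=105/8, Q=-129/4; branch lengths DGHOU→9/8, E→12; new cluster DEGHOU
  updated: d(DEGHOU,LS)=3
step 7: merge (DEGHOU,LS) at d=3; branch lengths DEGHOU→3/2, LS→3/2; new cluster DEGHLOSU
final tree: (((((D:1,U:4):61/16,O:83/16):27/8,(G:7/12,H:5/12):55/8):9/8,E:12):3/2,(L:-1/2,S:15/2):3/2)
total length: 387/8

387/8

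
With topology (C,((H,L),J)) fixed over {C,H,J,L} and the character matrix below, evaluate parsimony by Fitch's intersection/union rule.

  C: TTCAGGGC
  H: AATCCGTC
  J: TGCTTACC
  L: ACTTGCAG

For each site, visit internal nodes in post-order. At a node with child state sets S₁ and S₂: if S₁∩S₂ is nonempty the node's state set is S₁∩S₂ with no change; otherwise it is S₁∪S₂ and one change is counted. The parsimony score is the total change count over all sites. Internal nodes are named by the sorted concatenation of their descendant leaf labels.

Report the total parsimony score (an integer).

15

site 0, node HL: H={A} ∩ L={A} → {A} (+0)
site 0, node HJL: HL={A} ∪ J={T} → {A,T} (+1)
site 0, node CHJL: C={T} ∩ HJL={A,T} → {T} (+0)
site 1, node HL: H={A} ∪ L={C} → {A,C} (+1)
site 1, node HJL: HL={A,C} ∪ J={G} → {A,C,G} (+1)
site 1, node CHJL: C={T} ∪ HJL={A,C,G} → {A,C,G,T} (+1)
site 2, node HL: H={T} ∩ L={T} → {T} (+0)
site 2, node HJL: HL={T} ∪ J={C} → {C,T} (+1)
site 2, node CHJL: C={C} ∩ HJL={C,T} → {C} (+0)
site 3, node HL: H={C} ∪ L={T} → {C,T} (+1)
site 3, node HJL: HL={C,T} ∩ J={T} → {T} (+0)
site 3, node CHJL: C={A} ∪ HJL={T} → {A,T} (+1)
site 4, node HL: H={C} ∪ L={G} → {C,G} (+1)
site 4, node HJL: HL={C,G} ∪ J={T} → {C,G,T} (+1)
site 4, node CHJL: C={G} ∩ HJL={C,G,T} → {G} (+0)
site 5, node HL: H={G} ∪ L={C} → {C,G} (+1)
site 5, node HJL: HL={C,G} ∪ J={A} → {A,C,G} (+1)
site 5, node CHJL: C={G} ∩ HJL={A,C,G} → {G} (+0)
site 6, node HL: H={T} ∪ L={A} → {A,T} (+1)
site 6, node HJL: HL={A,T} ∪ J={C} → {A,C,T} (+1)
site 6, node CHJL: C={G} ∪ HJL={A,C,T} → {A,C,G,T} (+1)
site 7, node HL: H={C} ∪ L={G} → {C,G} (+1)
site 7, node HJL: HL={C,G} ∩ J={C} → {C} (+0)
site 7, node CHJL: C={C} ∩ HJL={C} → {C} (+0)
per-site changes: [1, 3, 1, 2, 2, 2, 3, 1]; total = 15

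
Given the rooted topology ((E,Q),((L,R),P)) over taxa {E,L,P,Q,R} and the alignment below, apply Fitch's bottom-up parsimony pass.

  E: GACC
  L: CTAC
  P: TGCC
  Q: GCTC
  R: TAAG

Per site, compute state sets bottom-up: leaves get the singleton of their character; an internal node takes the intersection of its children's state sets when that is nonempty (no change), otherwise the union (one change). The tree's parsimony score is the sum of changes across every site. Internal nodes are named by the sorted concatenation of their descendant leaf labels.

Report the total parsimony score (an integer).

8

[col 0] EQ: children E:{G}, Q:{G} ∩→ {G}; cost 0
[col 0] LR: children L:{C}, R:{T} ∪→ {C,T}; cost 1
[col 0] LPR: children LR:{C,T}, P:{T} ∩→ {T}; cost 0
[col 0] ELPQR: children EQ:{G}, LPR:{T} ∪→ {G,T}; cost 1
[col 1] EQ: children E:{A}, Q:{C} ∪→ {A,C}; cost 1
[col 1] LR: children L:{T}, R:{A} ∪→ {A,T}; cost 1
[col 1] LPR: children LR:{A,T}, P:{G} ∪→ {A,G,T}; cost 1
[col 1] ELPQR: children EQ:{A,C}, LPR:{A,G,T} ∩→ {A}; cost 0
[col 2] EQ: children E:{C}, Q:{T} ∪→ {C,T}; cost 1
[col 2] LR: children L:{A}, R:{A} ∩→ {A}; cost 0
[col 2] LPR: children LR:{A}, P:{C} ∪→ {A,C}; cost 1
[col 2] ELPQR: children EQ:{C,T}, LPR:{A,C} ∩→ {C}; cost 0
[col 3] EQ: children E:{C}, Q:{C} ∩→ {C}; cost 0
[col 3] LR: children L:{C}, R:{G} ∪→ {C,G}; cost 1
[col 3] LPR: children LR:{C,G}, P:{C} ∩→ {C}; cost 0
[col 3] ELPQR: children EQ:{C}, LPR:{C} ∩→ {C}; cost 0
per-site changes: [2, 3, 2, 1]; total = 8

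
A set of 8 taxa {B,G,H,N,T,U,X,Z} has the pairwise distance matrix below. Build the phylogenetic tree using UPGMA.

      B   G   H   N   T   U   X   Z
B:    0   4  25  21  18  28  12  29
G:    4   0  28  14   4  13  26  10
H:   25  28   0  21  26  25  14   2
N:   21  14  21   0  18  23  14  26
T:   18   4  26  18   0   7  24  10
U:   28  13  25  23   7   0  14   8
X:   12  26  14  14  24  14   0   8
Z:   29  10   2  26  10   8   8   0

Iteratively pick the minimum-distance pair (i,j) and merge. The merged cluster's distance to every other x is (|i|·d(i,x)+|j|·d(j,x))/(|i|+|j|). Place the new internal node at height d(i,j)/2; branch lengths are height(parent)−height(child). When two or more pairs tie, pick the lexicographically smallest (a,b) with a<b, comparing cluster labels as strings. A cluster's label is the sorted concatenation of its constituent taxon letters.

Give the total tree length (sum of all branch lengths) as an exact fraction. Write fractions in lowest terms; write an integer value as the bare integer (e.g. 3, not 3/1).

step 1: merge (H,Z) at d=2; branch lengths H→1, Z→1; new cluster HZ
  updated: d(B,HZ)=27, d(G,HZ)=19, d(HZ,N)=47/2, d(HZ,T)=18, d(HZ,U)=33/2, d(HZ,X)=11
step 2: merge (B,G) at d=4; branch lengths B→2, G→2; new cluster BG
  updated: d(BG,HZ)=23, d(BG,N)=35/2, d(BG,T)=11, d(BG,U)=41/2, d(BG,X)=19
step 3: merge (T,U) at d=7; branch lengths T→7/2, U→7/2; new cluster TU
  updated: d(BG,TU)=63/4, d(HZ,TU)=69/4, d(N,TU)=41/2, d(TU,X)=19
step 4: merge (HZ,X) at d=11; branch lengths HZ→9/2, X→11/2; new cluster HXZ
  updated: d(BG,HXZ)=65/3, d(HXZ,N)=61/3, d(HXZ,TU)=107/6
step 5: merge (BG,TU) at d=63/4; branch lengths BG→47/8, TU→35/8; new cluster BGTU
  updated: d(BGTU,HXZ)=79/4, d(BGTU,N)=19
step 6: merge (BGTU,N) at d=19; branch lengths BGTU→13/8, N→19/2; new cluster BGNTU
  updated: d(BGNTU,HXZ)=298/15
step 7: merge (BGNTU,HXZ) at d=298/15; branch lengths BGNTU→13/30, HXZ→133/30; new cluster BGHNTUXZ
final tree: ((((B:2,G:2):47/8,(T:7/2,U:7/2):35/8):13/8,N:19/2):13/30,((H:1,Z:1):9/2,X:11/2):133/30)
total length: 5909/120

5909/120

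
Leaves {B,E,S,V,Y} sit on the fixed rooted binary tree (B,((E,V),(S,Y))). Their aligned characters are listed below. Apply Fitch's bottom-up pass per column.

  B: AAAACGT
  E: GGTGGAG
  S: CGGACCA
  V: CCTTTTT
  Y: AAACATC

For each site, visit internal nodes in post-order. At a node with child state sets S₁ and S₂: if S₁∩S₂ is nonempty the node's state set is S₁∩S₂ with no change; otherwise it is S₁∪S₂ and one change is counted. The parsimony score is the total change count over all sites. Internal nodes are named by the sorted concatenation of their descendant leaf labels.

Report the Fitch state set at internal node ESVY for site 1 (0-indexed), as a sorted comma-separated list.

G

[col 0] EV: children E:{G}, V:{C} ∪→ {C,G}; cost 1
[col 0] SY: children S:{C}, Y:{A} ∪→ {A,C}; cost 1
[col 0] ESVY: children EV:{C,G}, SY:{A,C} ∩→ {C}; cost 0
[col 0] BESVY: children B:{A}, ESVY:{C} ∪→ {A,C}; cost 1
[col 1] EV: children E:{G}, V:{C} ∪→ {C,G}; cost 1
[col 1] SY: children S:{G}, Y:{A} ∪→ {A,G}; cost 1
[col 1] ESVY: children EV:{C,G}, SY:{A,G} ∩→ {G}; cost 0
[col 1] BESVY: children B:{A}, ESVY:{G} ∪→ {A,G}; cost 1
[col 2] EV: children E:{T}, V:{T} ∩→ {T}; cost 0
[col 2] SY: children S:{G}, Y:{A} ∪→ {A,G}; cost 1
[col 2] ESVY: children EV:{T}, SY:{A,G} ∪→ {A,G,T}; cost 1
[col 2] BESVY: children B:{A}, ESVY:{A,G,T} ∩→ {A}; cost 0
[col 3] EV: children E:{G}, V:{T} ∪→ {G,T}; cost 1
[col 3] SY: children S:{A}, Y:{C} ∪→ {A,C}; cost 1
[col 3] ESVY: children EV:{G,T}, SY:{A,C} ∪→ {A,C,G,T}; cost 1
[col 3] BESVY: children B:{A}, ESVY:{A,C,G,T} ∩→ {A}; cost 0
[col 4] EV: children E:{G}, V:{T} ∪→ {G,T}; cost 1
[col 4] SY: children S:{C}, Y:{A} ∪→ {A,C}; cost 1
[col 4] ESVY: children EV:{G,T}, SY:{A,C} ∪→ {A,C,G,T}; cost 1
[col 4] BESVY: children B:{C}, ESVY:{A,C,G,T} ∩→ {C}; cost 0
[col 5] EV: children E:{A}, V:{T} ∪→ {A,T}; cost 1
[col 5] SY: children S:{C}, Y:{T} ∪→ {C,T}; cost 1
[col 5] ESVY: children EV:{A,T}, SY:{C,T} ∩→ {T}; cost 0
[col 5] BESVY: children B:{G}, ESVY:{T} ∪→ {G,T}; cost 1
[col 6] EV: children E:{G}, V:{T} ∪→ {G,T}; cost 1
[col 6] SY: children S:{A}, Y:{C} ∪→ {A,C}; cost 1
[col 6] ESVY: children EV:{G,T}, SY:{A,C} ∪→ {A,C,G,T}; cost 1
[col 6] BESVY: children B:{T}, ESVY:{A,C,G,T} ∩→ {T}; cost 0
per-site changes: [3, 3, 2, 3, 3, 3, 3]; total = 20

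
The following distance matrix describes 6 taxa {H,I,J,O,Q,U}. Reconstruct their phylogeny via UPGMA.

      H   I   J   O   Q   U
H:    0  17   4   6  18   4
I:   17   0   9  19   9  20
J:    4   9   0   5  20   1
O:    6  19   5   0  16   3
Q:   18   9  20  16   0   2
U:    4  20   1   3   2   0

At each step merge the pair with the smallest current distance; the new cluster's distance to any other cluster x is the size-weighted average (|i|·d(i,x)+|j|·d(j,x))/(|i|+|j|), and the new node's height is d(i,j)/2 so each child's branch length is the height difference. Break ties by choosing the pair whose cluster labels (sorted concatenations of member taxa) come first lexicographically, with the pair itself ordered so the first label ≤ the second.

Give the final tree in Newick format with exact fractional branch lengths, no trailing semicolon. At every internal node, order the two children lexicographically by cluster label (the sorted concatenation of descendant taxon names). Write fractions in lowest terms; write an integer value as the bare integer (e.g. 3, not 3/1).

1. join J+U (d=1) ⇒ JU; edges |J|=1/2, |U|=1/2
  updated: d(H,JU)=4, d(I,JU)=29/2, d(JU,O)=4, d(JU,Q)=11
2. join H+JU (d=4) ⇒ HJU; edges |H|=2, |JU|=3/2
  updated: d(HJU,I)=46/3, d(HJU,O)=14/3, d(HJU,Q)=40/3
3. join HJU+O (d=14/3) ⇒ HJOU; edges |HJU|=1/3, |O|=7/3
  updated: d(HJOU,I)=65/4, d(HJOU,Q)=14
4. join I+Q (d=9) ⇒ IQ; edges |I|=9/2, |Q|=9/2
  updated: d(HJOU,IQ)=121/8
5. join HJOU+IQ (d=121/8) ⇒ HIJOQU; edges |HJOU|=251/48, |IQ|=49/16
final tree: (((H:2,(J:1/2,U:1/2):3/2):1/3,O:7/3):251/48,(I:9/2,Q:9/2):49/16)
total length: 587/24

(((H:2,(J:1/2,U:1/2):3/2):1/3,O:7/3):251/48,(I:9/2,Q:9/2):49/16)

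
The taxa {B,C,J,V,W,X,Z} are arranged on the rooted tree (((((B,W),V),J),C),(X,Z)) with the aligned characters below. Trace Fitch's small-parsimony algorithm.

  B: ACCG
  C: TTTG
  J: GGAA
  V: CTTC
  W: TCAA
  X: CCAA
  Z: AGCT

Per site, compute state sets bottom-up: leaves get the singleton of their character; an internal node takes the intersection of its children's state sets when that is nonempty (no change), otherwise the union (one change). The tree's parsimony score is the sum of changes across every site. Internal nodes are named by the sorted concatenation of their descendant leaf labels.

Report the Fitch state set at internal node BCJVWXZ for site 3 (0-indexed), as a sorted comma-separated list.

A

site 0, node BW: B={A} ∪ W={T} → {A,T} (+1)
site 0, node BVW: BW={A,T} ∪ V={C} → {A,C,T} (+1)
site 0, node BJVW: BVW={A,C,T} ∪ J={G} → {A,C,G,T} (+1)
site 0, node BCJVW: BJVW={A,C,G,T} ∩ C={T} → {T} (+0)
site 0, node XZ: X={C} ∪ Z={A} → {A,C} (+1)
site 0, node BCJVWXZ: BCJVW={T} ∪ XZ={A,C} → {A,C,T} (+1)
site 1, node BW: B={C} ∩ W={C} → {C} (+0)
site 1, node BVW: BW={C} ∪ V={T} → {C,T} (+1)
site 1, node BJVW: BVW={C,T} ∪ J={G} → {C,G,T} (+1)
site 1, node BCJVW: BJVW={C,G,T} ∩ C={T} → {T} (+0)
site 1, node XZ: X={C} ∪ Z={G} → {C,G} (+1)
site 1, node BCJVWXZ: BCJVW={T} ∪ XZ={C,G} → {C,G,T} (+1)
site 2, node BW: B={C} ∪ W={A} → {A,C} (+1)
site 2, node BVW: BW={A,C} ∪ V={T} → {A,C,T} (+1)
site 2, node BJVW: BVW={A,C,T} ∩ J={A} → {A} (+0)
site 2, node BCJVW: BJVW={A} ∪ C={T} → {A,T} (+1)
site 2, node XZ: X={A} ∪ Z={C} → {A,C} (+1)
site 2, node BCJVWXZ: BCJVW={A,T} ∩ XZ={A,C} → {A} (+0)
site 3, node BW: B={G} ∪ W={A} → {A,G} (+1)
site 3, node BVW: BW={A,G} ∪ V={C} → {A,C,G} (+1)
site 3, node BJVW: BVW={A,C,G} ∩ J={A} → {A} (+0)
site 3, node BCJVW: BJVW={A} ∪ C={G} → {A,G} (+1)
site 3, node XZ: X={A} ∪ Z={T} → {A,T} (+1)
site 3, node BCJVWXZ: BCJVW={A,G} ∩ XZ={A,T} → {A} (+0)
per-site changes: [5, 4, 4, 4]; total = 17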